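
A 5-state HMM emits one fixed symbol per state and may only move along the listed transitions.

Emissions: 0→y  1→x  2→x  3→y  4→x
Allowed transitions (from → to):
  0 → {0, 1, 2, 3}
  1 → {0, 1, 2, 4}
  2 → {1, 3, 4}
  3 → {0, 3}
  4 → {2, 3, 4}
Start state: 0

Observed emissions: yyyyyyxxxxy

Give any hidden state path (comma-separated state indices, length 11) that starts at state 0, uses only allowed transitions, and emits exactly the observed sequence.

  [0] y  {0,3}  => 0  start
  [1] y  {0,3}  => 0  0->0 ok
  [2] y  {0,3}  => 0  0->0 ok
  [3] y  {0,3}  => 3  0->3 ok
  [4] y  {0,3}  => 3  3->3 ok
  [5] y  {0,3}  => 0  3->0 ok
  [6] x  {1,2,4}  => 1  0->1 ok
  [7] x  {1,2,4}  => 4  1->4 ok
  [8] x  {1,2,4}  => 4  4->4 ok
  [9] x  {1,2,4}  => 4  4->4 ok
  [10] y  {0,3}  => 3  4->3 ok

0,0,0,3,3,0,1,4,4,4,3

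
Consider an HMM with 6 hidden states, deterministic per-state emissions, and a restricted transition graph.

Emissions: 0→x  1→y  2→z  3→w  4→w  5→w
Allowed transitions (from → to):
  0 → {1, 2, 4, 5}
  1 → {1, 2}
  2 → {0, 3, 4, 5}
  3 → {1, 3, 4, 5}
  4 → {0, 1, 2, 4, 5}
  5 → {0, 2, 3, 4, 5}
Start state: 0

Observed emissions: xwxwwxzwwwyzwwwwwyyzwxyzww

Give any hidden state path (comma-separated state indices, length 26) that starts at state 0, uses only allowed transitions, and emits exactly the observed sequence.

  pos 0: x in {0}, choose 0; start
  pos 1: w in {3,4,5}, choose 4; 0->4 ok
  pos 2: x in {0}, choose 0; 4->0 ok
  pos 3: w in {3,4,5}, choose 5; 0->5 ok
  pos 4: w in {3,4,5}, choose 4; 5->4 ok
  pos 5: x in {0}, choose 0; 4->0 ok
  pos 6: z in {2}, choose 2; 0->2 ok
  pos 7: w in {3,4,5}, choose 4; 2->4 ok
  pos 8: w in {3,4,5}, choose 5; 4->5 ok
  pos 9: w in {3,4,5}, choose 4; 5->4 ok
  pos 10: y in {1}, choose 1; 4->1 ok
  pos 11: z in {2}, choose 2; 1->2 ok
  pos 12: w in {3,4,5}, choose 5; 2->5 ok
  pos 13: w in {3,4,5}, choose 3; 5->3 ok
  pos 14: w in {3,4,5}, choose 3; 3->3 ok
  pos 15: w in {3,4,5}, choose 3; 3->3 ok
  pos 16: w in {3,4,5}, choose 4; 3->4 ok
  pos 17: y in {1}, choose 1; 4->1 ok
  pos 18: y in {1}, choose 1; 1->1 ok
  pos 19: z in {2}, choose 2; 1->2 ok
  pos 20: w in {3,4,5}, choose 4; 2->4 ok
  pos 21: x in {0}, choose 0; 4->0 ok
  pos 22: y in {1}, choose 1; 0->1 ok
  pos 23: z in {2}, choose 2; 1->2 ok
  pos 24: w in {3,4,5}, choose 3; 2->3 ok
  pos 25: w in {3,4,5}, choose 4; 3->4 ok

0,4,0,5,4,0,2,4,5,4,1,2,5,3,3,3,4,1,1,2,4,0,1,2,3,4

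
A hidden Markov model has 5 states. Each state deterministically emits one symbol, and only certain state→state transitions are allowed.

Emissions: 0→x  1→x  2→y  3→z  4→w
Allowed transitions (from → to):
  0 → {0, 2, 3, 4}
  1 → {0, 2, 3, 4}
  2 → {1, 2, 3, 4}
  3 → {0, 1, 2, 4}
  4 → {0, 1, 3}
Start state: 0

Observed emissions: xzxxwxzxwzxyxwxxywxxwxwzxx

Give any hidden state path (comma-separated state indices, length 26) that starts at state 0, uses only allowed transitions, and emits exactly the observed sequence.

0,3,0,0,4,1,3,0,4,3,0,2,1,4,0,0,2,4,0,0,4,1,4,3,0,0

  0: obs=x cand={0,1} pick 0 [start]
  1: obs=z cand={3} pick 3 [0->3 ok]
  2: obs=x cand={0,1} pick 0 [3->0 ok]
  3: obs=x cand={0,1} pick 0 [0->0 ok]
  4: obs=w cand={4} pick 4 [0->4 ok]
  5: obs=x cand={0,1} pick 1 [4->1 ok]
  6: obs=z cand={3} pick 3 [1->3 ok]
  7: obs=x cand={0,1} pick 0 [3->0 ok]
  8: obs=w cand={4} pick 4 [0->4 ok]
  9: obs=z cand={3} pick 3 [4->3 ok]
  10: obs=x cand={0,1} pick 0 [3->0 ok]
  11: obs=y cand={2} pick 2 [0->2 ok]
  12: obs=x cand={0,1} pick 1 [2->1 ok]
  13: obs=w cand={4} pick 4 [1->4 ok]
  14: obs=x cand={0,1} pick 0 [4->0 ok]
  15: obs=x cand={0,1} pick 0 [0->0 ok]
  16: obs=y cand={2} pick 2 [0->2 ok]
  17: obs=w cand={4} pick 4 [2->4 ok]
  18: obs=x cand={0,1} pick 0 [4->0 ok]
  19: obs=x cand={0,1} pick 0 [0->0 ok]
  20: obs=w cand={4} pick 4 [0->4 ok]
  21: obs=x cand={0,1} pick 1 [4->1 ok]
  22: obs=w cand={4} pick 4 [1->4 ok]
  23: obs=z cand={3} pick 3 [4->3 ok]
  24: obs=x cand={0,1} pick 0 [3->0 ok]
  25: obs=x cand={0,1} pick 0 [0->0 ok]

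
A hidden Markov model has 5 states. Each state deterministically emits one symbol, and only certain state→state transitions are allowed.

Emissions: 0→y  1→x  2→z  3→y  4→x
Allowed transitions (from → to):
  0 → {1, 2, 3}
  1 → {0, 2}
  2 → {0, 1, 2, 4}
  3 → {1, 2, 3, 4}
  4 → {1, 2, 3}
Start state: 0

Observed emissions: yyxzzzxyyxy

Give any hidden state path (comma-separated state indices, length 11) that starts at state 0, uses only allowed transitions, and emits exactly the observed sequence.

0,3,1,2,2,2,1,0,3,4,3

  t0 'y' -> {0,3}, take 0 (start)
  t1 'y' -> {0,3}, take 3 (0->3 ok)
  t2 'x' -> {1,4}, take 1 (3->1 ok)
  t3 'z' -> {2}, take 2 (1->2 ok)
  t4 'z' -> {2}, take 2 (2->2 ok)
  t5 'z' -> {2}, take 2 (2->2 ok)
  t6 'x' -> {1,4}, take 1 (2->1 ok)
  t7 'y' -> {0,3}, take 0 (1->0 ok)
  t8 'y' -> {0,3}, take 3 (0->3 ok)
  t9 'x' -> {1,4}, take 4 (3->4 ok)
  t10 'y' -> {0,3}, take 3 (4->3 ok)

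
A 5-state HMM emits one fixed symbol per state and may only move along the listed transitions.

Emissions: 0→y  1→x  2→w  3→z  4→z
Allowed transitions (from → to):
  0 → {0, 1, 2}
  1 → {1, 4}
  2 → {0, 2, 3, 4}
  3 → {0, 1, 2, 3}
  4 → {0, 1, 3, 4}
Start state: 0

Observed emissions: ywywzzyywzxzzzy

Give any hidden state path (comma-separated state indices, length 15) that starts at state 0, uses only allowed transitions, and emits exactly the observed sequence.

  0: obs=y cand={0} pick 0 [start]
  1: obs=w cand={2} pick 2 [0->2 ok]
  2: obs=y cand={0} pick 0 [2->0 ok]
  3: obs=w cand={2} pick 2 [0->2 ok]
  4: obs=z cand={3,4} pick 4 [2->4 ok]
  5: obs=z cand={3,4} pick 4 [4->4 ok]
  6: obs=y cand={0} pick 0 [4->0 ok]
  7: obs=y cand={0} pick 0 [0->0 ok]
  8: obs=w cand={2} pick 2 [0->2 ok]
  9: obs=z cand={3,4} pick 3 [2->3 ok]
  10: obs=x cand={1} pick 1 [3->1 ok]
  11: obs=z cand={3,4} pick 4 [1->4 ok]
  12: obs=z cand={3,4} pick 4 [4->4 ok]
  13: obs=z cand={3,4} pick 3 [4->3 ok]
  14: obs=y cand={0} pick 0 [3->0 ok]

0,2,0,2,4,4,0,0,2,3,1,4,4,3,0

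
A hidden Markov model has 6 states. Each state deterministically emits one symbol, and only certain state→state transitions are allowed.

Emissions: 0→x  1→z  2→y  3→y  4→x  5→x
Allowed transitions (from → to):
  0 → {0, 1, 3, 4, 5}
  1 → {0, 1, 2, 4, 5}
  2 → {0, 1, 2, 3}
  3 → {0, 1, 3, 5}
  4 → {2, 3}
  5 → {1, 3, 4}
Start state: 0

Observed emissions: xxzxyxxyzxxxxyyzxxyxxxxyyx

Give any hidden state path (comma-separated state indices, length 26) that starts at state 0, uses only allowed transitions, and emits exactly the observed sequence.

  pos 0: x in {0,4,5}, choose 0; start
  pos 1: x in {0,4,5}, choose 5; 0->5 ok
  pos 2: z in {1}, choose 1; 5->1 ok
  pos 3: x in {0,4,5}, choose 5; 1->5 ok
  pos 4: y in {2,3}, choose 3; 5->3 ok
  pos 5: x in {0,4,5}, choose 0; 3->0 ok
  pos 6: x in {0,4,5}, choose 4; 0->4 ok
  pos 7: y in {2,3}, choose 3; 4->3 ok
  pos 8: z in {1}, choose 1; 3->1 ok
  pos 9: x in {0,4,5}, choose 0; 1->0 ok
  pos 10: x in {0,4,5}, choose 0; 0->0 ok
  pos 11: x in {0,4,5}, choose 0; 0->0 ok
  pos 12: x in {0,4,5}, choose 4; 0->4 ok
  pos 13: y in {2,3}, choose 2; 4->2 ok
  pos 14: y in {2,3}, choose 3; 2->3 ok
  pos 15: z in {1}, choose 1; 3->1 ok
  pos 16: x in {0,4,5}, choose 5; 1->5 ok
  pos 17: x in {0,4,5}, choose 4; 5->4 ok
  pos 18: y in {2,3}, choose 3; 4->3 ok
  pos 19: x in {0,4,5}, choose 0; 3->0 ok
  pos 20: x in {0,4,5}, choose 0; 0->0 ok
  pos 21: x in {0,4,5}, choose 0; 0->0 ok
  pos 22: x in {0,4,5}, choose 4; 0->4 ok
  pos 23: y in {2,3}, choose 2; 4->2 ok
  pos 24: y in {2,3}, choose 2; 2->2 ok
  pos 25: x in {0,4,5}, choose 0; 2->0 ok

0,5,1,5,3,0,4,3,1,0,0,0,4,2,3,1,5,4,3,0,0,0,4,2,2,0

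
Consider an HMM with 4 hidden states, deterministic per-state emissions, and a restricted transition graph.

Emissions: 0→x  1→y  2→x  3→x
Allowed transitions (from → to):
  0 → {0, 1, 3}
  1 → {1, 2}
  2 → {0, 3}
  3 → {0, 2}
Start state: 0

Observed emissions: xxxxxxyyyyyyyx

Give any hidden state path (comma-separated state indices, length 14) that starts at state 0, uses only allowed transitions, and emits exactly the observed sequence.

0,3,2,3,2,0,1,1,1,1,1,1,1,2

  [0] x  {0,2,3}  => 0  start
  [1] x  {0,2,3}  => 3  0->3 ok
  [2] x  {0,2,3}  => 2  3->2 ok
  [3] x  {0,2,3}  => 3  2->3 ok
  [4] x  {0,2,3}  => 2  3->2 ok
  [5] x  {0,2,3}  => 0  2->0 ok
  [6] y  {1}  => 1  0->1 ok
  [7] y  {1}  => 1  1->1 ok
  [8] y  {1}  => 1  1->1 ok
  [9] y  {1}  => 1  1->1 ok
  [10] y  {1}  => 1  1->1 ok
  [11] y  {1}  => 1  1->1 ok
  [12] y  {1}  => 1  1->1 ok
  [13] x  {0,2,3}  => 2  1->2 ok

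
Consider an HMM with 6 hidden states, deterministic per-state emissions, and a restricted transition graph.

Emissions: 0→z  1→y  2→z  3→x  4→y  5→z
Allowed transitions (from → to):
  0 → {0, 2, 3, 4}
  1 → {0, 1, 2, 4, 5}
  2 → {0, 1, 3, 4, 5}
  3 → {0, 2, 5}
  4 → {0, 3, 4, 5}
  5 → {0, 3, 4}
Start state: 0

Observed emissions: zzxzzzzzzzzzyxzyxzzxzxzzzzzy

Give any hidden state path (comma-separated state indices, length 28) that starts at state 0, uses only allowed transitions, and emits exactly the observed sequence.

  t0 'z' -> {0,2,5}, take 0 (start)
  t1 'z' -> {0,2,5}, take 0 (0->0 ok)
  t2 'x' -> {3}, take 3 (0->3 ok)
  t3 'z' -> {0,2,5}, take 2 (3->2 ok)
  t4 'z' -> {0,2,5}, take 0 (2->0 ok)
  t5 'z' -> {0,2,5}, take 2 (0->2 ok)
  t6 'z' -> {0,2,5}, take 0 (2->0 ok)
  t7 'z' -> {0,2,5}, take 0 (0->0 ok)
  t8 'z' -> {0,2,5}, take 2 (0->2 ok)
  t9 'z' -> {0,2,5}, take 5 (2->5 ok)
  t10 'z' -> {0,2,5}, take 0 (5->0 ok)
  t11 'z' -> {0,2,5}, take 2 (0->2 ok)
  t12 'y' -> {1,4}, take 4 (2->4 ok)
  t13 'x' -> {3}, take 3 (4->3 ok)
  t14 'z' -> {0,2,5}, take 5 (3->5 ok)
  t15 'y' -> {1,4}, take 4 (5->4 ok)
  t16 'x' -> {3}, take 3 (4->3 ok)
  t17 'z' -> {0,2,5}, take 5 (3->5 ok)
  t18 'z' -> {0,2,5}, take 0 (5->0 ok)
  t19 'x' -> {3}, take 3 (0->3 ok)
  t20 'z' -> {0,2,5}, take 0 (3->0 ok)
  t21 'x' -> {3}, take 3 (0->3 ok)
  t22 'z' -> {0,2,5}, take 0 (3->0 ok)
  t23 'z' -> {0,2,5}, take 0 (0->0 ok)
  t24 'z' -> {0,2,5}, take 0 (0->0 ok)
  t25 'z' -> {0,2,5}, take 0 (0->0 ok)
  t26 'z' -> {0,2,5}, take 2 (0->2 ok)
  t27 'y' -> {1,4}, take 4 (2->4 ok)

0,0,3,2,0,2,0,0,2,5,0,2,4,3,5,4,3,5,0,3,0,3,0,0,0,0,2,4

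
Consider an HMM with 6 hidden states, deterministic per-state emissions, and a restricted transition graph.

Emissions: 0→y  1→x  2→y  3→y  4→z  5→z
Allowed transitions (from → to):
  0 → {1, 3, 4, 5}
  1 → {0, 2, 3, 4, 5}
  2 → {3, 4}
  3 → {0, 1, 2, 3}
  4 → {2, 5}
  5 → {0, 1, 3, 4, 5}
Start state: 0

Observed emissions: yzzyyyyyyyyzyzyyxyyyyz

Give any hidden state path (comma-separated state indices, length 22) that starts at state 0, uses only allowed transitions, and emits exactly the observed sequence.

  [0] y  {0,2,3}  => 0  start
  [1] z  {4,5}  => 4  0->4 ok
  [2] z  {4,5}  => 5  4->5 ok
  [3] y  {0,2,3}  => 3  5->3 ok
  [4] y  {0,2,3}  => 3  3->3 ok
  [5] y  {0,2,3}  => 2  3->2 ok
  [6] y  {0,2,3}  => 3  2->3 ok
  [7] y  {0,2,3}  => 2  3->2 ok
  [8] y  {0,2,3}  => 3  2->3 ok
  [9] y  {0,2,3}  => 3  3->3 ok
  [10] y  {0,2,3}  => 2  3->2 ok
  [11] z  {4,5}  => 4  2->4 ok
  [12] y  {0,2,3}  => 2  4->2 ok
  [13] z  {4,5}  => 4  2->4 ok
  [14] y  {0,2,3}  => 2  4->2 ok
  [15] y  {0,2,3}  => 3  2->3 ok
  [16] x  {1}  => 1  3->1 ok
  [17] y  {0,2,3}  => 0  1->0 ok
  [18] y  {0,2,3}  => 3  0->3 ok
  [19] y  {0,2,3}  => 3  3->3 ok
  [20] y  {0,2,3}  => 0  3->0 ok
  [21] z  {4,5}  => 5  0->5 ok

0,4,5,3,3,2,3,2,3,3,2,4,2,4,2,3,1,0,3,3,0,5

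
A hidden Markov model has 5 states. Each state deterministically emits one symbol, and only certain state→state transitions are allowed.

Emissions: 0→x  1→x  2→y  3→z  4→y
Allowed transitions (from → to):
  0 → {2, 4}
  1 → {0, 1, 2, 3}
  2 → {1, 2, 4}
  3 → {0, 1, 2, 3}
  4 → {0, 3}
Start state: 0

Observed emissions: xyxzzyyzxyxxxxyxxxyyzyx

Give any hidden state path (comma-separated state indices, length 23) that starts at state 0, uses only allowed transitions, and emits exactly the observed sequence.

  [0] x  {0,1}  => 0  start
  [1] y  {2,4}  => 2  0->2 ok
  [2] x  {0,1}  => 1  2->1 ok
  [3] z  {3}  => 3  1->3 ok
  [4] z  {3}  => 3  3->3 ok
  [5] y  {2,4}  => 2  3->2 ok
  [6] y  {2,4}  => 4  2->4 ok
  [7] z  {3}  => 3  4->3 ok
  [8] x  {0,1}  => 1  3->1 ok
  [9] y  {2,4}  => 2  1->2 ok
  [10] x  {0,1}  => 1  2->1 ok
  [11] x  {0,1}  => 1  1->1 ok
  [12] x  {0,1}  => 1  1->1 ok
  [13] x  {0,1}  => 0  1->0 ok
  [14] y  {2,4}  => 2  0->2 ok
  [15] x  {0,1}  => 1  2->1 ok
  [16] x  {0,1}  => 1  1->1 ok
  [17] x  {0,1}  => 1  1->1 ok
  [18] y  {2,4}  => 2  1->2 ok
  [19] y  {2,4}  => 4  2->4 ok
  [20] z  {3}  => 3  4->3 ok
  [21] y  {2,4}  => 2  3->2 ok
  [22] x  {0,1}  => 1  2->1 ok

0,2,1,3,3,2,4,3,1,2,1,1,1,0,2,1,1,1,2,4,3,2,1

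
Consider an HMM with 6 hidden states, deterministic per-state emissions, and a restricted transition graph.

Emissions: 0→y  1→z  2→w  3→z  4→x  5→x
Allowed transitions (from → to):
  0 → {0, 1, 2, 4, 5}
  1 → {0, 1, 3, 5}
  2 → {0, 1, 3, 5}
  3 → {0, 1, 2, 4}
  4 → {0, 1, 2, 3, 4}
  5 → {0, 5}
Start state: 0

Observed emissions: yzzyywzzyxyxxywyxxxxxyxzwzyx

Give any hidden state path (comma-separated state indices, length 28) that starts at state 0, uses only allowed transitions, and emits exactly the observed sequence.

0,1,1,0,0,2,3,1,0,5,0,5,5,0,2,0,5,5,5,5,5,0,4,3,2,3,0,4

  pos 0: y in {0}, choose 0; start
  pos 1: z in {1,3}, choose 1; 0->1 ok
  pos 2: z in {1,3}, choose 1; 1->1 ok
  pos 3: y in {0}, choose 0; 1->0 ok
  pos 4: y in {0}, choose 0; 0->0 ok
  pos 5: w in {2}, choose 2; 0->2 ok
  pos 6: z in {1,3}, choose 3; 2->3 ok
  pos 7: z in {1,3}, choose 1; 3->1 ok
  pos 8: y in {0}, choose 0; 1->0 ok
  pos 9: x in {4,5}, choose 5; 0->5 ok
  pos 10: y in {0}, choose 0; 5->0 ok
  pos 11: x in {4,5}, choose 5; 0->5 ok
  pos 12: x in {4,5}, choose 5; 5->5 ok
  pos 13: y in {0}, choose 0; 5->0 ok
  pos 14: w in {2}, choose 2; 0->2 ok
  pos 15: y in {0}, choose 0; 2->0 ok
  pos 16: x in {4,5}, choose 5; 0->5 ok
  pos 17: x in {4,5}, choose 5; 5->5 ok
  pos 18: x in {4,5}, choose 5; 5->5 ok
  pos 19: x in {4,5}, choose 5; 5->5 ok
  pos 20: x in {4,5}, choose 5; 5->5 ok
  pos 21: y in {0}, choose 0; 5->0 ok
  pos 22: x in {4,5}, choose 4; 0->4 ok
  pos 23: z in {1,3}, choose 3; 4->3 ok
  pos 24: w in {2}, choose 2; 3->2 ok
  pos 25: z in {1,3}, choose 3; 2->3 ok
  pos 26: y in {0}, choose 0; 3->0 ok
  pos 27: x in {4,5}, choose 4; 0->4 ok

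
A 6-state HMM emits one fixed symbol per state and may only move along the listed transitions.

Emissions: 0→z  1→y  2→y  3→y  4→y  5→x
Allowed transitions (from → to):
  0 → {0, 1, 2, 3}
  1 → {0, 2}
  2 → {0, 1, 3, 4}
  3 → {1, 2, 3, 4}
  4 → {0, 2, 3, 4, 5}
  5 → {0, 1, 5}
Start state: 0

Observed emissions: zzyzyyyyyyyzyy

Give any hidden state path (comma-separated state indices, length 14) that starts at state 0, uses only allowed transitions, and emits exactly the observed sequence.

  0: obs=z cand={0} pick 0 [start]
  1: obs=z cand={0} pick 0 [0->0 ok]
  2: obs=y cand={1,2,3,4} pick 1 [0->1 ok]
  3: obs=z cand={0} pick 0 [1->0 ok]
  4: obs=y cand={1,2,3,4} pick 3 [0->3 ok]
  5: obs=y cand={1,2,3,4} pick 3 [3->3 ok]
  6: obs=y cand={1,2,3,4} pick 4 [3->4 ok]
  7: obs=y cand={1,2,3,4} pick 4 [4->4 ok]
  8: obs=y cand={1,2,3,4} pick 4 [4->4 ok]
  9: obs=y cand={1,2,3,4} pick 2 [4->2 ok]
  10: obs=y cand={1,2,3,4} pick 4 [2->4 ok]
  11: obs=z cand={0} pick 0 [4->0 ok]
  12: obs=y cand={1,2,3,4} pick 2 [0->2 ok]
  13: obs=y cand={1,2,3,4} pick 4 [2->4 ok]

0,0,1,0,3,3,4,4,4,2,4,0,2,4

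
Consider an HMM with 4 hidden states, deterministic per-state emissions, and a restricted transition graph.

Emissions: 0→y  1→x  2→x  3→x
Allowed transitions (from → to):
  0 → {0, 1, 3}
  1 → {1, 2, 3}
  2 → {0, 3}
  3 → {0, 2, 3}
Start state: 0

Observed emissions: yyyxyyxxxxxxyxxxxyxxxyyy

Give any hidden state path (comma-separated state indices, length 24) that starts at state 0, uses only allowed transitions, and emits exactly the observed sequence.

  pos 0: y in {0}, choose 0; start
  pos 1: y in {0}, choose 0; 0->0 ok
  pos 2: y in {0}, choose 0; 0->0 ok
  pos 3: x in {1,2,3}, choose 3; 0->3 ok
  pos 4: y in {0}, choose 0; 3->0 ok
  pos 5: y in {0}, choose 0; 0->0 ok
  pos 6: x in {1,2,3}, choose 1; 0->1 ok
  pos 7: x in {1,2,3}, choose 3; 1->3 ok
  pos 8: x in {1,2,3}, choose 2; 3->2 ok
  pos 9: x in {1,2,3}, choose 3; 2->3 ok
  pos 10: x in {1,2,3}, choose 2; 3->2 ok
  pos 11: x in {1,2,3}, choose 3; 2->3 ok
  pos 12: y in {0}, choose 0; 3->0 ok
  pos 13: x in {1,2,3}, choose 1; 0->1 ok
  pos 14: x in {1,2,3}, choose 2; 1->2 ok
  pos 15: x in {1,2,3}, choose 3; 2->3 ok
  pos 16: x in {1,2,3}, choose 3; 3->3 ok
  pos 17: y in {0}, choose 0; 3->0 ok
  pos 18: x in {1,2,3}, choose 3; 0->3 ok
  pos 19: x in {1,2,3}, choose 3; 3->3 ok
  pos 20: x in {1,2,3}, choose 2; 3->2 ok
  pos 21: y in {0}, choose 0; 2->0 ok
  pos 22: y in {0}, choose 0; 0->0 ok
  pos 23: y in {0}, choose 0; 0->0 ok

0,0,0,3,0,0,1,3,2,3,2,3,0,1,2,3,3,0,3,3,2,0,0,0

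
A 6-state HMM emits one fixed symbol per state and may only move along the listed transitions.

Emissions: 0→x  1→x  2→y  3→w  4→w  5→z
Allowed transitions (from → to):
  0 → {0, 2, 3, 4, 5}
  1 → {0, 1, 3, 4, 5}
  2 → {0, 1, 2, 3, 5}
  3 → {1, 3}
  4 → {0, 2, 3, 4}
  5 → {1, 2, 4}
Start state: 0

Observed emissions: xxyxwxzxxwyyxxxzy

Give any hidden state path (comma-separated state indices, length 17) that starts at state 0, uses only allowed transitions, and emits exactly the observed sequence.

0,0,2,0,3,1,5,1,1,4,2,2,1,0,0,5,2

  0: obs=x cand={0,1} pick 0 [start]
  1: obs=x cand={0,1} pick 0 [0->0 ok]
  2: obs=y cand={2} pick 2 [0->2 ok]
  3: obs=x cand={0,1} pick 0 [2->0 ok]
  4: obs=w cand={3,4} pick 3 [0->3 ok]
  5: obs=x cand={0,1} pick 1 [3->1 ok]
  6: obs=z cand={5} pick 5 [1->5 ok]
  7: obs=x cand={0,1} pick 1 [5->1 ok]
  8: obs=x cand={0,1} pick 1 [1->1 ok]
  9: obs=w cand={3,4} pick 4 [1->4 ok]
  10: obs=y cand={2} pick 2 [4->2 ok]
  11: obs=y cand={2} pick 2 [2->2 ok]
  12: obs=x cand={0,1} pick 1 [2->1 ok]
  13: obs=x cand={0,1} pick 0 [1->0 ok]
  14: obs=x cand={0,1} pick 0 [0->0 ok]
  15: obs=z cand={5} pick 5 [0->5 ok]
  16: obs=y cand={2} pick 2 [5->2 ok]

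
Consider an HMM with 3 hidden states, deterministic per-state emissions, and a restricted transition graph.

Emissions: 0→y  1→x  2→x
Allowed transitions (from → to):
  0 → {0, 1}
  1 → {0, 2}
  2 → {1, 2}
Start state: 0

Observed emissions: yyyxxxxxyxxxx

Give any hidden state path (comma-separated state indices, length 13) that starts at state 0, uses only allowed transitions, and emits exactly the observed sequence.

  0: obs=y cand={0} pick 0 [start]
  1: obs=y cand={0} pick 0 [0->0 ok]
  2: obs=y cand={0} pick 0 [0->0 ok]
  3: obs=x cand={1,2} pick 1 [0->1 ok]
  4: obs=x cand={1,2} pick 2 [1->2 ok]
  5: obs=x cand={1,2} pick 2 [2->2 ok]
  6: obs=x cand={1,2} pick 2 [2->2 ok]
  7: obs=x cand={1,2} pick 1 [2->1 ok]
  8: obs=y cand={0} pick 0 [1->0 ok]
  9: obs=x cand={1,2} pick 1 [0->1 ok]
  10: obs=x cand={1,2} pick 2 [1->2 ok]
  11: obs=x cand={1,2} pick 1 [2->1 ok]
  12: obs=x cand={1,2} pick 2 [1->2 ok]

0,0,0,1,2,2,2,1,0,1,2,1,2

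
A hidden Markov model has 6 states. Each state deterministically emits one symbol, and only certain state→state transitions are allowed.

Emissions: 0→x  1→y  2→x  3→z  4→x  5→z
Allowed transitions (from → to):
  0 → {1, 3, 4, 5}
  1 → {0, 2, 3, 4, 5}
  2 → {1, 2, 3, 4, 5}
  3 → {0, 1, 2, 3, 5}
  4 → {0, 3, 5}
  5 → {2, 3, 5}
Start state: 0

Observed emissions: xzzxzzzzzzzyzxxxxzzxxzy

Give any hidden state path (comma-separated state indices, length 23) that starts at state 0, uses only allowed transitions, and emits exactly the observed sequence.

  t0 'x' -> {0,2,4}, take 0 (start)
  t1 'z' -> {3,5}, take 3 (0->3 ok)
  t2 'z' -> {3,5}, take 3 (3->3 ok)
  t3 'x' -> {0,2,4}, take 0 (3->0 ok)
  t4 'z' -> {3,5}, take 5 (0->5 ok)
  t5 'z' -> {3,5}, take 5 (5->5 ok)
  t6 'z' -> {3,5}, take 3 (5->3 ok)
  t7 'z' -> {3,5}, take 5 (3->5 ok)
  t8 'z' -> {3,5}, take 5 (5->5 ok)
  t9 'z' -> {3,5}, take 5 (5->5 ok)
  t10 'z' -> {3,5}, take 3 (5->3 ok)
  t11 'y' -> {1}, take 1 (3->1 ok)
  t12 'z' -> {3,5}, take 3 (1->3 ok)
  t13 'x' -> {0,2,4}, take 2 (3->2 ok)
  t14 'x' -> {0,2,4}, take 4 (2->4 ok)
  t15 'x' -> {0,2,4}, take 0 (4->0 ok)
  t16 'x' -> {0,2,4}, take 4 (0->4 ok)
  t17 'z' -> {3,5}, take 5 (4->5 ok)
  t18 'z' -> {3,5}, take 5 (5->5 ok)
  t19 'x' -> {0,2,4}, take 2 (5->2 ok)
  t20 'x' -> {0,2,4}, take 4 (2->4 ok)
  t21 'z' -> {3,5}, take 3 (4->3 ok)
  t22 'y' -> {1}, take 1 (3->1 ok)

0,3,3,0,5,5,3,5,5,5,3,1,3,2,4,0,4,5,5,2,4,3,1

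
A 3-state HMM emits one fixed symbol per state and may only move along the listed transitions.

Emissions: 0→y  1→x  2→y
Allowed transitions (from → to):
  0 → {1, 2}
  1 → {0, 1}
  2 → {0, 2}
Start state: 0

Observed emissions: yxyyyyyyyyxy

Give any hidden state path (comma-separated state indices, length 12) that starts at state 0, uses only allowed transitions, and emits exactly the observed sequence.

0,1,0,2,0,2,2,2,2,0,1,0

  [0] y  {0,2}  => 0  start
  [1] x  {1}  => 1  0->1 ok
  [2] y  {0,2}  => 0  1->0 ok
  [3] y  {0,2}  => 2  0->2 ok
  [4] y  {0,2}  => 0  2->0 ok
  [5] y  {0,2}  => 2  0->2 ok
  [6] y  {0,2}  => 2  2->2 ok
  [7] y  {0,2}  => 2  2->2 ok
  [8] y  {0,2}  => 2  2->2 ok
  [9] y  {0,2}  => 0  2->0 ok
  [10] x  {1}  => 1  0->1 ok
  [11] y  {0,2}  => 0  1->0 ok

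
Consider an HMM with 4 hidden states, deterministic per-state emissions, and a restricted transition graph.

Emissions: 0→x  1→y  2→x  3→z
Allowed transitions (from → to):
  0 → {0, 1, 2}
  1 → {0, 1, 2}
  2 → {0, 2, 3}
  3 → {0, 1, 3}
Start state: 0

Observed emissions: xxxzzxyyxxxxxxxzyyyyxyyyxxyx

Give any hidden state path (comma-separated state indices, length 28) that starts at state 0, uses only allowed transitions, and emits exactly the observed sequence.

  pos 0: x in {0,2}, choose 0; start
  pos 1: x in {0,2}, choose 2; 0->2 ok
  pos 2: x in {0,2}, choose 2; 2->2 ok
  pos 3: z in {3}, choose 3; 2->3 ok
  pos 4: z in {3}, choose 3; 3->3 ok
  pos 5: x in {0,2}, choose 0; 3->0 ok
  pos 6: y in {1}, choose 1; 0->1 ok
  pos 7: y in {1}, choose 1; 1->1 ok
  pos 8: x in {0,2}, choose 2; 1->2 ok
  pos 9: x in {0,2}, choose 0; 2->0 ok
  pos 10: x in {0,2}, choose 0; 0->0 ok
  pos 11: x in {0,2}, choose 0; 0->0 ok
  pos 12: x in {0,2}, choose 0; 0->0 ok
  pos 13: x in {0,2}, choose 0; 0->0 ok
  pos 14: x in {0,2}, choose 2; 0->2 ok
  pos 15: z in {3}, choose 3; 2->3 ok
  pos 16: y in {1}, choose 1; 3->1 ok
  pos 17: y in {1}, choose 1; 1->1 ok
  pos 18: y in {1}, choose 1; 1->1 ok
  pos 19: y in {1}, choose 1; 1->1 ok
  pos 20: x in {0,2}, choose 0; 1->0 ok
  pos 21: y in {1}, choose 1; 0->1 ok
  pos 22: y in {1}, choose 1; 1->1 ok
  pos 23: y in {1}, choose 1; 1->1 ok
  pos 24: x in {0,2}, choose 0; 1->0 ok
  pos 25: x in {0,2}, choose 0; 0->0 ok
  pos 26: y in {1}, choose 1; 0->1 ok
  pos 27: x in {0,2}, choose 0; 1->0 ok

0,2,2,3,3,0,1,1,2,0,0,0,0,0,2,3,1,1,1,1,0,1,1,1,0,0,1,0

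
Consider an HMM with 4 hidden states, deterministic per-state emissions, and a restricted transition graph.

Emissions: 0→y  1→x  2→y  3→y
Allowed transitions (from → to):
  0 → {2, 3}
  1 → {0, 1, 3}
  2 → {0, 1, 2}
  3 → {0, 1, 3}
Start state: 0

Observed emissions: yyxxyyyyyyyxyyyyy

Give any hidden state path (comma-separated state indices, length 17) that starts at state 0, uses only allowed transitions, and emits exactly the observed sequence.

0,2,1,1,3,0,3,0,2,0,3,1,0,2,2,0,2

  0: obs=y cand={0,2,3} pick 0 [start]
  1: obs=y cand={0,2,3} pick 2 [0->2 ok]
  2: obs=x cand={1} pick 1 [2->1 ok]
  3: obs=x cand={1} pick 1 [1->1 ok]
  4: obs=y cand={0,2,3} pick 3 [1->3 ok]
  5: obs=y cand={0,2,3} pick 0 [3->0 ok]
  6: obs=y cand={0,2,3} pick 3 [0->3 ok]
  7: obs=y cand={0,2,3} pick 0 [3->0 ok]
  8: obs=y cand={0,2,3} pick 2 [0->2 ok]
  9: obs=y cand={0,2,3} pick 0 [2->0 ok]
  10: obs=y cand={0,2,3} pick 3 [0->3 ok]
  11: obs=x cand={1} pick 1 [3->1 ok]
  12: obs=y cand={0,2,3} pick 0 [1->0 ok]
  13: obs=y cand={0,2,3} pick 2 [0->2 ok]
  14: obs=y cand={0,2,3} pick 2 [2->2 ok]
  15: obs=y cand={0,2,3} pick 0 [2->0 ok]
  16: obs=y cand={0,2,3} pick 2 [0->2 ok]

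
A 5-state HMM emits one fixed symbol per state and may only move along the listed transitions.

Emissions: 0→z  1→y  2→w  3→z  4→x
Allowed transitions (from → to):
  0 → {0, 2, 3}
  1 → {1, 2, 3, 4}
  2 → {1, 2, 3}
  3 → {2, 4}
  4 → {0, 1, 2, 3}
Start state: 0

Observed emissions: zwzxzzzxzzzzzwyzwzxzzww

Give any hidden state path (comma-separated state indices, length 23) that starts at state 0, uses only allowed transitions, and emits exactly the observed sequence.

0,2,3,4,0,0,3,4,0,0,0,0,3,2,1,3,2,3,4,0,0,2,2

  pos 0: z in {0,3}, choose 0; start
  pos 1: w in {2}, choose 2; 0->2 ok
  pos 2: z in {0,3}, choose 3; 2->3 ok
  pos 3: x in {4}, choose 4; 3->4 ok
  pos 4: z in {0,3}, choose 0; 4->0 ok
  pos 5: z in {0,3}, choose 0; 0->0 ok
  pos 6: z in {0,3}, choose 3; 0->3 ok
  pos 7: x in {4}, choose 4; 3->4 ok
  pos 8: z in {0,3}, choose 0; 4->0 ok
  pos 9: z in {0,3}, choose 0; 0->0 ok
  pos 10: z in {0,3}, choose 0; 0->0 ok
  pos 11: z in {0,3}, choose 0; 0->0 ok
  pos 12: z in {0,3}, choose 3; 0->3 ok
  pos 13: w in {2}, choose 2; 3->2 ok
  pos 14: y in {1}, choose 1; 2->1 ok
  pos 15: z in {0,3}, choose 3; 1->3 ok
  pos 16: w in {2}, choose 2; 3->2 ok
  pos 17: z in {0,3}, choose 3; 2->3 ok
  pos 18: x in {4}, choose 4; 3->4 ok
  pos 19: z in {0,3}, choose 0; 4->0 ok
  pos 20: z in {0,3}, choose 0; 0->0 ok
  pos 21: w in {2}, choose 2; 0->2 ok
  pos 22: w in {2}, choose 2; 2->2 ok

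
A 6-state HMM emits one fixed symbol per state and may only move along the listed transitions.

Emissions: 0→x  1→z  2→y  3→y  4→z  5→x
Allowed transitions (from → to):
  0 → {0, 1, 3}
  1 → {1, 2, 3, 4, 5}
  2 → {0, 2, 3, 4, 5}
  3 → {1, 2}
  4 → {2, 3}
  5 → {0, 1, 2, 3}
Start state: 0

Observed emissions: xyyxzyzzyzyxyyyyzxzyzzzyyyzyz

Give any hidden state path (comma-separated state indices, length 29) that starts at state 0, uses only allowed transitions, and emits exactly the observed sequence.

0,3,2,5,1,3,1,4,3,1,2,5,3,2,2,3,1,5,1,3,1,1,4,2,3,2,4,3,1

  [0] x  {0,5}  => 0  start
  [1] y  {2,3}  => 3  0->3 ok
  [2] y  {2,3}  => 2  3->2 ok
  [3] x  {0,5}  => 5  2->5 ok
  [4] z  {1,4}  => 1  5->1 ok
  [5] y  {2,3}  => 3  1->3 ok
  [6] z  {1,4}  => 1  3->1 ok
  [7] z  {1,4}  => 4  1->4 ok
  [8] y  {2,3}  => 3  4->3 ok
  [9] z  {1,4}  => 1  3->1 ok
  [10] y  {2,3}  => 2  1->2 ok
  [11] x  {0,5}  => 5  2->5 ok
  [12] y  {2,3}  => 3  5->3 ok
  [13] y  {2,3}  => 2  3->2 ok
  [14] y  {2,3}  => 2  2->2 ok
  [15] y  {2,3}  => 3  2->3 ok
  [16] z  {1,4}  => 1  3->1 ok
  [17] x  {0,5}  => 5  1->5 ok
  [18] z  {1,4}  => 1  5->1 ok
  [19] y  {2,3}  => 3  1->3 ok
  [20] z  {1,4}  => 1  3->1 ok
  [21] z  {1,4}  => 1  1->1 ok
  [22] z  {1,4}  => 4  1->4 ok
  [23] y  {2,3}  => 2  4->2 ok
  [24] y  {2,3}  => 3  2->3 ok
  [25] y  {2,3}  => 2  3->2 ok
  [26] z  {1,4}  => 4  2->4 ok
  [27] y  {2,3}  => 3  4->3 ok
  [28] z  {1,4}  => 1  3->1 ok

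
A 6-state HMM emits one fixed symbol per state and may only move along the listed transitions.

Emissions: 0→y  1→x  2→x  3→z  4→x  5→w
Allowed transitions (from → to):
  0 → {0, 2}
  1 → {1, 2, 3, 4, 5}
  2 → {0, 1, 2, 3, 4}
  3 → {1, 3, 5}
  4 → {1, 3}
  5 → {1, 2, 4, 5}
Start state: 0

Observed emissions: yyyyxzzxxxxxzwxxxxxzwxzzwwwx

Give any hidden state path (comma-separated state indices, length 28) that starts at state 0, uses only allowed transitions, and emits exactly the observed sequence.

0,0,0,0,2,3,3,1,2,2,2,1,3,5,4,1,2,2,1,3,5,4,3,3,5,5,5,2

  [0] y  {0}  => 0  start
  [1] y  {0}  => 0  0->0 ok
  [2] y  {0}  => 0  0->0 ok
  [3] y  {0}  => 0  0->0 ok
  [4] x  {1,2,4}  => 2  0->2 ok
  [5] z  {3}  => 3  2->3 ok
  [6] z  {3}  => 3  3->3 ok
  [7] x  {1,2,4}  => 1  3->1 ok
  [8] x  {1,2,4}  => 2  1->2 ok
  [9] x  {1,2,4}  => 2  2->2 ok
  [10] x  {1,2,4}  => 2  2->2 ok
  [11] x  {1,2,4}  => 1  2->1 ok
  [12] z  {3}  => 3  1->3 ok
  [13] w  {5}  => 5  3->5 ok
  [14] x  {1,2,4}  => 4  5->4 ok
  [15] x  {1,2,4}  => 1  4->1 ok
  [16] x  {1,2,4}  => 2  1->2 ok
  [17] x  {1,2,4}  => 2  2->2 ok
  [18] x  {1,2,4}  => 1  2->1 ok
  [19] z  {3}  => 3  1->3 ok
  [20] w  {5}  => 5  3->5 ok
  [21] x  {1,2,4}  => 4  5->4 ok
  [22] z  {3}  => 3  4->3 ok
  [23] z  {3}  => 3  3->3 ok
  [24] w  {5}  => 5  3->5 ok
  [25] w  {5}  => 5  5->5 ok
  [26] w  {5}  => 5  5->5 ok
  [27] x  {1,2,4}  => 2  5->2 ok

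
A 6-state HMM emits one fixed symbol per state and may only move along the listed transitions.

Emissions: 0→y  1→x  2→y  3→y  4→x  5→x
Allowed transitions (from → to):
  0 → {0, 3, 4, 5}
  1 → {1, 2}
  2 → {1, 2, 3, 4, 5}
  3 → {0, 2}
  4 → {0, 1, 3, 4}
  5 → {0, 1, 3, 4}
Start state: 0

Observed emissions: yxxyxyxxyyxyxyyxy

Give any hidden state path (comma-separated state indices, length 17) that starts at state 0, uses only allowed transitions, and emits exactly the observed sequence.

0,4,4,0,5,0,5,4,3,2,1,2,5,0,0,4,0

  t0 'y' -> {0,2,3}, take 0 (start)
  t1 'x' -> {1,4,5}, take 4 (0->4 ok)
  t2 'x' -> {1,4,5}, take 4 (4->4 ok)
  t3 'y' -> {0,2,3}, take 0 (4->0 ok)
  t4 'x' -> {1,4,5}, take 5 (0->5 ok)
  t5 'y' -> {0,2,3}, take 0 (5->0 ok)
  t6 'x' -> {1,4,5}, take 5 (0->5 ok)
  t7 'x' -> {1,4,5}, take 4 (5->4 ok)
  t8 'y' -> {0,2,3}, take 3 (4->3 ok)
  t9 'y' -> {0,2,3}, take 2 (3->2 ok)
  t10 'x' -> {1,4,5}, take 1 (2->1 ok)
  t11 'y' -> {0,2,3}, take 2 (1->2 ok)
  t12 'x' -> {1,4,5}, take 5 (2->5 ok)
  t13 'y' -> {0,2,3}, take 0 (5->0 ok)
  t14 'y' -> {0,2,3}, take 0 (0->0 ok)
  t15 'x' -> {1,4,5}, take 4 (0->4 ok)
  t16 'y' -> {0,2,3}, take 0 (4->0 ok)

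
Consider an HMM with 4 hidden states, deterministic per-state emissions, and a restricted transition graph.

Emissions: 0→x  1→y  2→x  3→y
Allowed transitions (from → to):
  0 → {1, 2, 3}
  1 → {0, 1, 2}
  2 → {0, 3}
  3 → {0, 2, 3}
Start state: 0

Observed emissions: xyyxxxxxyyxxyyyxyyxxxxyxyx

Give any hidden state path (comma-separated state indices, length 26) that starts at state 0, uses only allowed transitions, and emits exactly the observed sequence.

  t0 'x' -> {0,2}, take 0 (start)
  t1 'y' -> {1,3}, take 1 (0->1 ok)
  t2 'y' -> {1,3}, take 1 (1->1 ok)
  t3 'x' -> {0,2}, take 0 (1->0 ok)
  t4 'x' -> {0,2}, take 2 (0->2 ok)
  t5 'x' -> {0,2}, take 0 (2->0 ok)
  t6 'x' -> {0,2}, take 2 (0->2 ok)
  t7 'x' -> {0,2}, take 0 (2->0 ok)
  t8 'y' -> {1,3}, take 3 (0->3 ok)
  t9 'y' -> {1,3}, take 3 (3->3 ok)
  t10 'x' -> {0,2}, take 0 (3->0 ok)
  t11 'x' -> {0,2}, take 2 (0->2 ok)
  t12 'y' -> {1,3}, take 3 (2->3 ok)
  t13 'y' -> {1,3}, take 3 (3->3 ok)
  t14 'y' -> {1,3}, take 3 (3->3 ok)
  t15 'x' -> {0,2}, take 2 (3->2 ok)
  t16 'y' -> {1,3}, take 3 (2->3 ok)
  t17 'y' -> {1,3}, take 3 (3->3 ok)
  t18 'x' -> {0,2}, take 2 (3->2 ok)
  t19 'x' -> {0,2}, take 0 (2->0 ok)
  t20 'x' -> {0,2}, take 2 (0->2 ok)
  t21 'x' -> {0,2}, take 0 (2->0 ok)
  t22 'y' -> {1,3}, take 1 (0->1 ok)
  t23 'x' -> {0,2}, take 0 (1->0 ok)
  t24 'y' -> {1,3}, take 1 (0->1 ok)
  t25 'x' -> {0,2}, take 0 (1->0 ok)

0,1,1,0,2,0,2,0,3,3,0,2,3,3,3,2,3,3,2,0,2,0,1,0,1,0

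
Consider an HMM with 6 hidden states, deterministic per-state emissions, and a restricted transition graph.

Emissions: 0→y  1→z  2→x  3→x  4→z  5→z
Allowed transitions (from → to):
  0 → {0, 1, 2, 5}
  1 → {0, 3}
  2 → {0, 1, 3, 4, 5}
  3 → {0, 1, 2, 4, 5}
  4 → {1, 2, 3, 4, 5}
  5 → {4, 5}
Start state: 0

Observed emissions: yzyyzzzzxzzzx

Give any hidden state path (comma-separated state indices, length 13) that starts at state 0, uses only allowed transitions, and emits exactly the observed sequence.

0,1,0,0,5,5,4,1,3,4,4,1,3

  pos 0: y in {0}, choose 0; start
  pos 1: z in {1,4,5}, choose 1; 0->1 ok
  pos 2: y in {0}, choose 0; 1->0 ok
  pos 3: y in {0}, choose 0; 0->0 ok
  pos 4: z in {1,4,5}, choose 5; 0->5 ok
  pos 5: z in {1,4,5}, choose 5; 5->5 ok
  pos 6: z in {1,4,5}, choose 4; 5->4 ok
  pos 7: z in {1,4,5}, choose 1; 4->1 ok
  pos 8: x in {2,3}, choose 3; 1->3 ok
  pos 9: z in {1,4,5}, choose 4; 3->4 ok
  pos 10: z in {1,4,5}, choose 4; 4->4 ok
  pos 11: z in {1,4,5}, choose 1; 4->1 ok
  pos 12: x in {2,3}, choose 3; 1->3 ok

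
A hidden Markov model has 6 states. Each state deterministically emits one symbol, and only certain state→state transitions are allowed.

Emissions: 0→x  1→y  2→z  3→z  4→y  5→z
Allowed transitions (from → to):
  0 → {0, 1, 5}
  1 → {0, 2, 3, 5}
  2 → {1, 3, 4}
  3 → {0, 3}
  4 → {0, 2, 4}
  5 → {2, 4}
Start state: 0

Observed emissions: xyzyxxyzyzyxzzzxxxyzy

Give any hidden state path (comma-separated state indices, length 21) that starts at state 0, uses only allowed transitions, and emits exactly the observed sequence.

0,1,2,1,0,0,1,2,1,2,1,0,5,2,3,0,0,0,1,5,4

  [0] x  {0}  => 0  start
  [1] y  {1,4}  => 1  0->1 ok
  [2] z  {2,3,5}  => 2  1->2 ok
  [3] y  {1,4}  => 1  2->1 ok
  [4] x  {0}  => 0  1->0 ok
  [5] x  {0}  => 0  0->0 ok
  [6] y  {1,4}  => 1  0->1 ok
  [7] z  {2,3,5}  => 2  1->2 ok
  [8] y  {1,4}  => 1  2->1 ok
  [9] z  {2,3,5}  => 2  1->2 ok
  [10] y  {1,4}  => 1  2->1 ok
  [11] x  {0}  => 0  1->0 ok
  [12] z  {2,3,5}  => 5  0->5 ok
  [13] z  {2,3,5}  => 2  5->2 ok
  [14] z  {2,3,5}  => 3  2->3 ok
  [15] x  {0}  => 0  3->0 ok
  [16] x  {0}  => 0  0->0 ok
  [17] x  {0}  => 0  0->0 ok
  [18] y  {1,4}  => 1  0->1 ok
  [19] z  {2,3,5}  => 5  1->5 ok
  [20] y  {1,4}  => 4  5->4 ok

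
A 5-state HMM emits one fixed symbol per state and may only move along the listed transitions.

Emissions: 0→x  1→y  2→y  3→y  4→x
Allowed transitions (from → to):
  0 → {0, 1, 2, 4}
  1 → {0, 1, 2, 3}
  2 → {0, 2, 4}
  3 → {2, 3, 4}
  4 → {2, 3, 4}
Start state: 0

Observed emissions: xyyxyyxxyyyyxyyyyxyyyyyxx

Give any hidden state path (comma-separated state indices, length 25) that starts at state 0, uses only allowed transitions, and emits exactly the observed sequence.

0,1,3,4,3,2,4,4,3,3,3,3,4,3,3,3,2,0,1,1,1,3,2,0,4

  0: obs=x cand={0,4} pick 0 [start]
  1: obs=y cand={1,2,3} pick 1 [0->1 ok]
  2: obs=y cand={1,2,3} pick 3 [1->3 ok]
  3: obs=x cand={0,4} pick 4 [3->4 ok]
  4: obs=y cand={1,2,3} pick 3 [4->3 ok]
  5: obs=y cand={1,2,3} pick 2 [3->2 ok]
  6: obs=x cand={0,4} pick 4 [2->4 ok]
  7: obs=x cand={0,4} pick 4 [4->4 ok]
  8: obs=y cand={1,2,3} pick 3 [4->3 ok]
  9: obs=y cand={1,2,3} pick 3 [3->3 ok]
  10: obs=y cand={1,2,3} pick 3 [3->3 ok]
  11: obs=y cand={1,2,3} pick 3 [3->3 ok]
  12: obs=x cand={0,4} pick 4 [3->4 ok]
  13: obs=y cand={1,2,3} pick 3 [4->3 ok]
  14: obs=y cand={1,2,3} pick 3 [3->3 ok]
  15: obs=y cand={1,2,3} pick 3 [3->3 ok]
  16: obs=y cand={1,2,3} pick 2 [3->2 ok]
  17: obs=x cand={0,4} pick 0 [2->0 ok]
  18: obs=y cand={1,2,3} pick 1 [0->1 ok]
  19: obs=y cand={1,2,3} pick 1 [1->1 ok]
  20: obs=y cand={1,2,3} pick 1 [1->1 ok]
  21: obs=y cand={1,2,3} pick 3 [1->3 ok]
  22: obs=y cand={1,2,3} pick 2 [3->2 ok]
  23: obs=x cand={0,4} pick 0 [2->0 ok]
  24: obs=x cand={0,4} pick 4 [0->4 ok]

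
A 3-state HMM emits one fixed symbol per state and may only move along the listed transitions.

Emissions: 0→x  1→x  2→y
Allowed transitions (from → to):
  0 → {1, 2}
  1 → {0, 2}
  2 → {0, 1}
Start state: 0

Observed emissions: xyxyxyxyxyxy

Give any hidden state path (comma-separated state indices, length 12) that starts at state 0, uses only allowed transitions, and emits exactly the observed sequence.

  [0] x  {0,1}  => 0  start
  [1] y  {2}  => 2  0->2 ok
  [2] x  {0,1}  => 1  2->1 ok
  [3] y  {2}  => 2  1->2 ok
  [4] x  {0,1}  => 0  2->0 ok
  [5] y  {2}  => 2  0->2 ok
  [6] x  {0,1}  => 0  2->0 ok
  [7] y  {2}  => 2  0->2 ok
  [8] x  {0,1}  => 0  2->0 ok
  [9] y  {2}  => 2  0->2 ok
  [10] x  {0,1}  => 0  2->0 ok
  [11] y  {2}  => 2  0->2 ok

0,2,1,2,0,2,0,2,0,2,0,2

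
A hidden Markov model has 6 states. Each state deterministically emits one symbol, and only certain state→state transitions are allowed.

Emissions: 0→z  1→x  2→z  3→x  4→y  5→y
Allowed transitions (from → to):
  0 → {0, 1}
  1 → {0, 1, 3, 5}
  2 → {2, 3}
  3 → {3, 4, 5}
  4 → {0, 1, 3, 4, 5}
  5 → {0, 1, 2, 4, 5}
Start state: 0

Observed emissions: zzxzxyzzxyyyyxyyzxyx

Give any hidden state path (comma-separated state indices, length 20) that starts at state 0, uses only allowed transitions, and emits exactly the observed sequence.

0,0,1,0,1,5,2,2,3,5,4,5,5,1,5,4,0,1,5,1

  t0 'z' -> {0,2}, take 0 (start)
  t1 'z' -> {0,2}, take 0 (0->0 ok)
  t2 'x' -> {1,3}, take 1 (0->1 ok)
  t3 'z' -> {0,2}, take 0 (1->0 ok)
  t4 'x' -> {1,3}, take 1 (0->1 ok)
  t5 'y' -> {4,5}, take 5 (1->5 ok)
  t6 'z' -> {0,2}, take 2 (5->2 ok)
  t7 'z' -> {0,2}, take 2 (2->2 ok)
  t8 'x' -> {1,3}, take 3 (2->3 ok)
  t9 'y' -> {4,5}, take 5 (3->5 ok)
  t10 'y' -> {4,5}, take 4 (5->4 ok)
  t11 'y' -> {4,5}, take 5 (4->5 ok)
  t12 'y' -> {4,5}, take 5 (5->5 ok)
  t13 'x' -> {1,3}, take 1 (5->1 ok)
  t14 'y' -> {4,5}, take 5 (1->5 ok)
  t15 'y' -> {4,5}, take 4 (5->4 ok)
  t16 'z' -> {0,2}, take 0 (4->0 ok)
  t17 'x' -> {1,3}, take 1 (0->1 ok)
  t18 'y' -> {4,5}, take 5 (1->5 ok)
  t19 'x' -> {1,3}, take 1 (5->1 ok)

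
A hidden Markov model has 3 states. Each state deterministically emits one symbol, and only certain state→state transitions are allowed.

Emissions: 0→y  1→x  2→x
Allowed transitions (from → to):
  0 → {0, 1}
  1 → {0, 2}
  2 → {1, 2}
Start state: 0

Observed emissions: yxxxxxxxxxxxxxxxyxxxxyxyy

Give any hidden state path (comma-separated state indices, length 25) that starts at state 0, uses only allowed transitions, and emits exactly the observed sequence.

0,1,2,2,1,2,2,2,1,2,1,2,1,2,2,1,0,1,2,2,1,0,1,0,0

  pos 0: y in {0}, choose 0; start
  pos 1: x in {1,2}, choose 1; 0->1 ok
  pos 2: x in {1,2}, choose 2; 1->2 ok
  pos 3: x in {1,2}, choose 2; 2->2 ok
  pos 4: x in {1,2}, choose 1; 2->1 ok
  pos 5: x in {1,2}, choose 2; 1->2 ok
  pos 6: x in {1,2}, choose 2; 2->2 ok
  pos 7: x in {1,2}, choose 2; 2->2 ok
  pos 8: x in {1,2}, choose 1; 2->1 ok
  pos 9: x in {1,2}, choose 2; 1->2 ok
  pos 10: x in {1,2}, choose 1; 2->1 ok
  pos 11: x in {1,2}, choose 2; 1->2 ok
  pos 12: x in {1,2}, choose 1; 2->1 ok
  pos 13: x in {1,2}, choose 2; 1->2 ok
  pos 14: x in {1,2}, choose 2; 2->2 ok
  pos 15: x in {1,2}, choose 1; 2->1 ok
  pos 16: y in {0}, choose 0; 1->0 ok
  pos 17: x in {1,2}, choose 1; 0->1 ok
  pos 18: x in {1,2}, choose 2; 1->2 ok
  pos 19: x in {1,2}, choose 2; 2->2 ok
  pos 20: x in {1,2}, choose 1; 2->1 ok
  pos 21: y in {0}, choose 0; 1->0 ok
  pos 22: x in {1,2}, choose 1; 0->1 ok
  pos 23: y in {0}, choose 0; 1->0 ok
  pos 24: y in {0}, choose 0; 0->0 ok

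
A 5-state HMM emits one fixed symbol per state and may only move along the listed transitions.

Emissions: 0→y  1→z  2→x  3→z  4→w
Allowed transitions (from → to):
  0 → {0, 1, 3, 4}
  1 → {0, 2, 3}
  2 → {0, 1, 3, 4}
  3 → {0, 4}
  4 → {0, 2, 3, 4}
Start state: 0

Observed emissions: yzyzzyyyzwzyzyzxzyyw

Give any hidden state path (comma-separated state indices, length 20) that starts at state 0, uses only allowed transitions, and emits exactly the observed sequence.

0,1,0,1,3,0,0,0,3,4,3,0,3,0,1,2,1,0,0,4

  pos 0: y in {0}, choose 0; start
  pos 1: z in {1,3}, choose 1; 0->1 ok
  pos 2: y in {0}, choose 0; 1->0 ok
  pos 3: z in {1,3}, choose 1; 0->1 ok
  pos 4: z in {1,3}, choose 3; 1->3 ok
  pos 5: y in {0}, choose 0; 3->0 ok
  pos 6: y in {0}, choose 0; 0->0 ok
  pos 7: y in {0}, choose 0; 0->0 ok
  pos 8: z in {1,3}, choose 3; 0->3 ok
  pos 9: w in {4}, choose 4; 3->4 ok
  pos 10: z in {1,3}, choose 3; 4->3 ok
  pos 11: y in {0}, choose 0; 3->0 ok
  pos 12: z in {1,3}, choose 3; 0->3 ok
  pos 13: y in {0}, choose 0; 3->0 ok
  pos 14: z in {1,3}, choose 1; 0->1 ok
  pos 15: x in {2}, choose 2; 1->2 ok
  pos 16: z in {1,3}, choose 1; 2->1 ok
  pos 17: y in {0}, choose 0; 1->0 ok
  pos 18: y in {0}, choose 0; 0->0 ok
  pos 19: w in {4}, choose 4; 0->4 ok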